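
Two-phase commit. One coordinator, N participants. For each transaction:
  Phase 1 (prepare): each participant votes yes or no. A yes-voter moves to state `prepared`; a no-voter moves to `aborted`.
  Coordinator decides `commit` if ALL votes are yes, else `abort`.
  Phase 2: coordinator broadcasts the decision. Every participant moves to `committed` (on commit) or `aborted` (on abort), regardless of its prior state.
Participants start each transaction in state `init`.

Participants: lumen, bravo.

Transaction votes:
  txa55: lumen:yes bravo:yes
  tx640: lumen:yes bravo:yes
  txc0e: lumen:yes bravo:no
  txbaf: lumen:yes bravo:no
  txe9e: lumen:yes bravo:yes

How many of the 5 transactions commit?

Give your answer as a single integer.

txa55: all yes -> commit (commits=1)
tx640: all yes -> commit (commits=2)
txc0e: no from bravo -> abort (commits=2)
txbaf: no from bravo -> abort (commits=2)
txe9e: all yes -> commit (commits=3)

Answer: 3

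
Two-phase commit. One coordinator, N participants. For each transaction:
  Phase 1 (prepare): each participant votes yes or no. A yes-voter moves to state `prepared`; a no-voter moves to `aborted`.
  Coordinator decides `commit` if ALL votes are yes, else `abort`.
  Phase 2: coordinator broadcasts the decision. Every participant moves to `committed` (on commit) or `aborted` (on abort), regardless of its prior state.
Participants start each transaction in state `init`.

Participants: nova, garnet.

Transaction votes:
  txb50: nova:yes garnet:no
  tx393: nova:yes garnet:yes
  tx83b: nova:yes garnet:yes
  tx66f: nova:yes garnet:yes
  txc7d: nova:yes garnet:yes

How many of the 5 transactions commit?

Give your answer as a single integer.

txb50: no from garnet -> abort (commits=0)
tx393: all yes -> commit (commits=1)
tx83b: all yes -> commit (commits=2)
tx66f: all yes -> commit (commits=3)
txc7d: all yes -> commit (commits=4)

Answer: 4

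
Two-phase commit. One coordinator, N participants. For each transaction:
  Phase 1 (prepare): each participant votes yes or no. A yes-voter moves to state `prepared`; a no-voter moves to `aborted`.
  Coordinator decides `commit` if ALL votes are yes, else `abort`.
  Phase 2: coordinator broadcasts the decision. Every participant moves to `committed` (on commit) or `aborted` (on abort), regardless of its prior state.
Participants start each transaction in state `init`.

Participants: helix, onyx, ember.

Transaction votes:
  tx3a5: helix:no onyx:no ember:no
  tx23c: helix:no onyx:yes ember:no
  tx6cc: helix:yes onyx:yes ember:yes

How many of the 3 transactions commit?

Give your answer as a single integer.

tx3a5: no from helix, onyx, ember -> abort (commits=0)
tx23c: no from helix, ember -> abort (commits=0)
tx6cc: all yes -> commit (commits=1)

Answer: 1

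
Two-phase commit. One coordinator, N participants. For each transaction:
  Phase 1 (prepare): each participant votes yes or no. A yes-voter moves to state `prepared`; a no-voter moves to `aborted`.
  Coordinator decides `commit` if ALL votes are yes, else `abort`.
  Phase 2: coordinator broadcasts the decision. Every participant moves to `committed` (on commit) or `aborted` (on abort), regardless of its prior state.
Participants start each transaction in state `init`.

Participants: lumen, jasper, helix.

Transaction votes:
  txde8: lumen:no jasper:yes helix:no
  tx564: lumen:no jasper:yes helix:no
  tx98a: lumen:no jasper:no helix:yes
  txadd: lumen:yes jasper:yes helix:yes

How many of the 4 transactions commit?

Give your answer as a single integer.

txde8: no from lumen, helix -> abort (commits=0)
tx564: no from lumen, helix -> abort (commits=0)
tx98a: no from lumen, jasper -> abort (commits=0)
txadd: all yes -> commit (commits=1)

Answer: 1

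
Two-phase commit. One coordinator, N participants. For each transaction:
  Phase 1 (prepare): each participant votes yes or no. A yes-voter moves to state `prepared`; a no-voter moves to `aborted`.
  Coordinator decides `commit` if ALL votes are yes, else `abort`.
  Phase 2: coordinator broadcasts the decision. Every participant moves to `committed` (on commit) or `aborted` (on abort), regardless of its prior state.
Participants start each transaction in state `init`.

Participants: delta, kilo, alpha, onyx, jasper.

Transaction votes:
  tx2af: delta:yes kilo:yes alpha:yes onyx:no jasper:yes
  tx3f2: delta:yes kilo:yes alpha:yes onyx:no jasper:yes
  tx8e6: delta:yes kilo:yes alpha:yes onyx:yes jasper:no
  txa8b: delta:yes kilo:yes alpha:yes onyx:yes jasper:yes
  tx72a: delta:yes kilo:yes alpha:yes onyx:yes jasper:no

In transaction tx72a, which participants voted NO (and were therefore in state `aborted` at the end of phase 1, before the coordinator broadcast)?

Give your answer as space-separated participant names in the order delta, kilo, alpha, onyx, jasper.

Answer: jasper

Derivation:
Txn tx72a phase 1: delta yes -> prepared; kilo yes -> prepared; alpha yes -> prepared; onyx yes -> prepared; jasper no -> aborted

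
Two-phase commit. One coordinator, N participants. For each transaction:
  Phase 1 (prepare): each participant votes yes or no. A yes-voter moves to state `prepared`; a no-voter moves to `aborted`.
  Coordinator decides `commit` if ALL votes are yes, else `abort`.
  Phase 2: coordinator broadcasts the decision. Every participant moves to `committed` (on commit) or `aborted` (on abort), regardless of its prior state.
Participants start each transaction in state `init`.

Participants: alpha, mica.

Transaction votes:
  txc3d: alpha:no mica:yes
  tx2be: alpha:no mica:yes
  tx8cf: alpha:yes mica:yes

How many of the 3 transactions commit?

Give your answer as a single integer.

Answer: 1

Derivation:
txc3d: no from alpha -> abort (commits=0)
tx2be: no from alpha -> abort (commits=0)
tx8cf: all yes -> commit (commits=1)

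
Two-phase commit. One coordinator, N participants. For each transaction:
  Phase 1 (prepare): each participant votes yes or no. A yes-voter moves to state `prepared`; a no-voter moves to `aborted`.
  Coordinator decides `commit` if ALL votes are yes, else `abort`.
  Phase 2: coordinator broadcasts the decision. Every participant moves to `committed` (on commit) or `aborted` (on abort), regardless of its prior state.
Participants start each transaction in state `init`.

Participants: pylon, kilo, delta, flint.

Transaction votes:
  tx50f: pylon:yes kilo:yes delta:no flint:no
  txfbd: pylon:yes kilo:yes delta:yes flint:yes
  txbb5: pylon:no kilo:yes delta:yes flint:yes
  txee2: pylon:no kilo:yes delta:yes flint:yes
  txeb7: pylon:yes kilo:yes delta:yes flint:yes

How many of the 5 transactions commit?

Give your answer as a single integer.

Answer: 2

Derivation:
tx50f: no from delta, flint -> abort (commits=0)
txfbd: all yes -> commit (commits=1)
txbb5: no from pylon -> abort (commits=1)
txee2: no from pylon -> abort (commits=1)
txeb7: all yes -> commit (commits=2)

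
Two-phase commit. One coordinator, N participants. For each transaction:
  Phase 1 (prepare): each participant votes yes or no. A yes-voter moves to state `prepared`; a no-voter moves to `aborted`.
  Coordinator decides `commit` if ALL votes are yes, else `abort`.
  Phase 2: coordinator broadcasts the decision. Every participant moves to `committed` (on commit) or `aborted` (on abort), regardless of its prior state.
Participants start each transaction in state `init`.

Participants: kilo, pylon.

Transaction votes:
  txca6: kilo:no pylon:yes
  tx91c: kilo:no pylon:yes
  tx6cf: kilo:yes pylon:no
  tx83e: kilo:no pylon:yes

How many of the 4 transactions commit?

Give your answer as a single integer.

txca6: no from kilo -> abort (commits=0)
tx91c: no from kilo -> abort (commits=0)
tx6cf: no from pylon -> abort (commits=0)
tx83e: no from kilo -> abort (commits=0)

Answer: 0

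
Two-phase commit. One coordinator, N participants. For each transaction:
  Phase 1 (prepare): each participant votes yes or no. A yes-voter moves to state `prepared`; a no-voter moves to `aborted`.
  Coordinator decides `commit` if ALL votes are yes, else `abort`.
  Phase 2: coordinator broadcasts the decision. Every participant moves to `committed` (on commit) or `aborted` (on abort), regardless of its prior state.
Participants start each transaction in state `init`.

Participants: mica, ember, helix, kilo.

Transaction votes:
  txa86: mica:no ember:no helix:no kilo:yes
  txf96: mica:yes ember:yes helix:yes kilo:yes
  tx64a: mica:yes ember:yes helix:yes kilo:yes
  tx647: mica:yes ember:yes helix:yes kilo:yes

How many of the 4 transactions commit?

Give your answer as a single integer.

txa86: no from mica, ember, helix -> abort (commits=0)
txf96: all yes -> commit (commits=1)
tx64a: all yes -> commit (commits=2)
tx647: all yes -> commit (commits=3)

Answer: 3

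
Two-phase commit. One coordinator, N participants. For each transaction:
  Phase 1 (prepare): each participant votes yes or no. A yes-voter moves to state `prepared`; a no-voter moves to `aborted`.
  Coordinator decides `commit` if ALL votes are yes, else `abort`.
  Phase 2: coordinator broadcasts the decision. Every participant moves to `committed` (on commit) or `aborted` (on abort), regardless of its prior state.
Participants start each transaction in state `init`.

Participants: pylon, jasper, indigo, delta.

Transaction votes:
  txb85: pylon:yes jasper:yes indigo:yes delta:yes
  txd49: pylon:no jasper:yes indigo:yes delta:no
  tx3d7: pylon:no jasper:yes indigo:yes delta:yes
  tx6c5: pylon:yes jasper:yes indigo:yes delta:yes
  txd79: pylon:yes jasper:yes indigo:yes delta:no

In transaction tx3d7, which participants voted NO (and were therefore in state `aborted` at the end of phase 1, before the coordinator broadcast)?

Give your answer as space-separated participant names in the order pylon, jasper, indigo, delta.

Txn tx3d7 phase 1: pylon no -> aborted; jasper yes -> prepared; indigo yes -> prepared; delta yes -> prepared

Answer: pylon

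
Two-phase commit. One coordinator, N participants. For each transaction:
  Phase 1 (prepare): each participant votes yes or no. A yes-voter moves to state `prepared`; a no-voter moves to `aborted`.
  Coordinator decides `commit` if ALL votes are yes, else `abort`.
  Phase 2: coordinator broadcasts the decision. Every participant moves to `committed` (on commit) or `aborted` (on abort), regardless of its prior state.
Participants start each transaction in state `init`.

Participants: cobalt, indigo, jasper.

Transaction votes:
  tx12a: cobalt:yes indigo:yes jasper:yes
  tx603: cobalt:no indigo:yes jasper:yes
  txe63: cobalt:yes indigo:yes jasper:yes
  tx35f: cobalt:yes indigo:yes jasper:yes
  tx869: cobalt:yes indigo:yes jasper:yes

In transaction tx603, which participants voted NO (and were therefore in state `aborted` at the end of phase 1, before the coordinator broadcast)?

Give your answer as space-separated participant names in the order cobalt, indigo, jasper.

Txn tx603 phase 1: cobalt no -> aborted; indigo yes -> prepared; jasper yes -> prepared

Answer: cobalt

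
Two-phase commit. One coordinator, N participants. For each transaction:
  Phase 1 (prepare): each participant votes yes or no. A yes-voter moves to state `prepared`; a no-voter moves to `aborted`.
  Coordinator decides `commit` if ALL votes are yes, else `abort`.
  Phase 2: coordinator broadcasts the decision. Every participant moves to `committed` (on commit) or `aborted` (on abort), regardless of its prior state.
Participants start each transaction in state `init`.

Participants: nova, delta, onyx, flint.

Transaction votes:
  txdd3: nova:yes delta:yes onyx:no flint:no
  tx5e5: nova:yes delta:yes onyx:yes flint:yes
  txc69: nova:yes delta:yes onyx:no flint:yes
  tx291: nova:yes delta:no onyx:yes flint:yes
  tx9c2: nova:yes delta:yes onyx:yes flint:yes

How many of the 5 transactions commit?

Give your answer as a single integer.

txdd3: no from onyx, flint -> abort (commits=0)
tx5e5: all yes -> commit (commits=1)
txc69: no from onyx -> abort (commits=1)
tx291: no from delta -> abort (commits=1)
tx9c2: all yes -> commit (commits=2)

Answer: 2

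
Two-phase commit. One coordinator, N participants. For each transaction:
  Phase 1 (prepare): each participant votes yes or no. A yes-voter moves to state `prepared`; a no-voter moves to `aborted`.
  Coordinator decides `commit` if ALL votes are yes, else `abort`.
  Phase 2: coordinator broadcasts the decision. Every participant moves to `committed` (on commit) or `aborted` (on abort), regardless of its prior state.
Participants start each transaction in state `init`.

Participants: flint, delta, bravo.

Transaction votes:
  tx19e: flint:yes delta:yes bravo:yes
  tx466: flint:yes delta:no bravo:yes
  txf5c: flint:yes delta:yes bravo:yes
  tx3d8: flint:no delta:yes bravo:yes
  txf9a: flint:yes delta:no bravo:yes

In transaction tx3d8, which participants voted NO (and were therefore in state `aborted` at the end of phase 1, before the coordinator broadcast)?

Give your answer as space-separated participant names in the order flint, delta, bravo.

Answer: flint

Derivation:
Txn tx3d8 phase 1: flint no -> aborted; delta yes -> prepared; bravo yes -> prepared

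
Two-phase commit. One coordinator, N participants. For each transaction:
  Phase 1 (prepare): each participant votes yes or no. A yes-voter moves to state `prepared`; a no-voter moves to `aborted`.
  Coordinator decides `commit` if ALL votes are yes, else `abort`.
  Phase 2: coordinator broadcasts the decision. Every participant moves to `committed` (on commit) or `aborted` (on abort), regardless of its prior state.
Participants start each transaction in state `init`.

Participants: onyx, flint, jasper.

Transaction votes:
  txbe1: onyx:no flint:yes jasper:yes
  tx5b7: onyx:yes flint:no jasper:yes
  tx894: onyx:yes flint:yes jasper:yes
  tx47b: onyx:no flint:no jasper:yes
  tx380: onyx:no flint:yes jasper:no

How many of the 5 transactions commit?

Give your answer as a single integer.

Answer: 1

Derivation:
txbe1: no from onyx -> abort (commits=0)
tx5b7: no from flint -> abort (commits=0)
tx894: all yes -> commit (commits=1)
tx47b: no from onyx, flint -> abort (commits=1)
tx380: no from onyx, jasper -> abort (commits=1)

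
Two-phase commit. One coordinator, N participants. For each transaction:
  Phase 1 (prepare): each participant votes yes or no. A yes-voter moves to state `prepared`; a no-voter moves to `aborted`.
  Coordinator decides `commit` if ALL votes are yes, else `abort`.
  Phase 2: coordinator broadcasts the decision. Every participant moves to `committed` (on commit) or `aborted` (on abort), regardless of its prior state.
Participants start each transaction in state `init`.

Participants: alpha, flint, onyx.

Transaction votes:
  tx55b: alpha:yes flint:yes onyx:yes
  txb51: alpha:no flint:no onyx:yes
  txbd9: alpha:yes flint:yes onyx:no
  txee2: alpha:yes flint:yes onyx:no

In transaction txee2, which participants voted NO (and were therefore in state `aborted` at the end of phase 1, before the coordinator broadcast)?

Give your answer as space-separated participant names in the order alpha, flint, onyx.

Answer: onyx

Derivation:
Txn txee2 phase 1: alpha yes -> prepared; flint yes -> prepared; onyx no -> aborted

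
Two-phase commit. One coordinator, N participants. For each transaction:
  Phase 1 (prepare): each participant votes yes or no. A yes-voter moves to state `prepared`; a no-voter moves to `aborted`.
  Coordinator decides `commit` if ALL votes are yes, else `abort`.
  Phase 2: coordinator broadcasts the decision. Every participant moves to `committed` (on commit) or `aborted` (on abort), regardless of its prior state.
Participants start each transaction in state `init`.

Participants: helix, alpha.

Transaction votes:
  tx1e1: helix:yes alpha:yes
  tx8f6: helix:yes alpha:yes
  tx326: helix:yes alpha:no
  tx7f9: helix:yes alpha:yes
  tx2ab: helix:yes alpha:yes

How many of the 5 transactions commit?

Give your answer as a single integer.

Answer: 4

Derivation:
tx1e1: all yes -> commit (commits=1)
tx8f6: all yes -> commit (commits=2)
tx326: no from alpha -> abort (commits=2)
tx7f9: all yes -> commit (commits=3)
tx2ab: all yes -> commit (commits=4)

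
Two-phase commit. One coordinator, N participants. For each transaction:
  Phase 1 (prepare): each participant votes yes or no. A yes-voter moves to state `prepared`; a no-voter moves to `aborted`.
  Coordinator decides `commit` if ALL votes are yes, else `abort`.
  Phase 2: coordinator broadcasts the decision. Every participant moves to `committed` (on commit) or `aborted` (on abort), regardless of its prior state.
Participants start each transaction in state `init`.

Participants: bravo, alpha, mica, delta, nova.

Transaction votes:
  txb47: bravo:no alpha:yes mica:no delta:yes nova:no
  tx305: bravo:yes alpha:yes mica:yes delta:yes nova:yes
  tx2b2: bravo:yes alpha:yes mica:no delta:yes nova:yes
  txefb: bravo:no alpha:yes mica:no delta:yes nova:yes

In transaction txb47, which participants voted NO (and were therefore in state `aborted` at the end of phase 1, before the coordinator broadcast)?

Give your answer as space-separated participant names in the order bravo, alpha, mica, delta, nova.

Answer: bravo mica nova

Derivation:
Txn txb47 phase 1: bravo no -> aborted; alpha yes -> prepared; mica no -> aborted; delta yes -> prepared; nova no -> aborted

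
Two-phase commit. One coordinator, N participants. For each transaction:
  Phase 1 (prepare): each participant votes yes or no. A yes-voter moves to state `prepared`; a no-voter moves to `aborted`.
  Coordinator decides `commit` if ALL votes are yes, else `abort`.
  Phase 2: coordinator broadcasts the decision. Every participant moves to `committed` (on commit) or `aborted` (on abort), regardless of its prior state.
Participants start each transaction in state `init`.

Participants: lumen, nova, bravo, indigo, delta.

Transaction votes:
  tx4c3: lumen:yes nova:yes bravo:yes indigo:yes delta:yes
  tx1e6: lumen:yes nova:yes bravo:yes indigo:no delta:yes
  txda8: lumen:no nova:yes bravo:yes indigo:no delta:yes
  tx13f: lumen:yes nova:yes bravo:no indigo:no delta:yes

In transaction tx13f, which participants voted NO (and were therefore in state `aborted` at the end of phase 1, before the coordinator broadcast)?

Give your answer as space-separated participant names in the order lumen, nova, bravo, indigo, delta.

Answer: bravo indigo

Derivation:
Txn tx13f phase 1: lumen yes -> prepared; nova yes -> prepared; bravo no -> aborted; indigo no -> aborted; delta yes -> prepared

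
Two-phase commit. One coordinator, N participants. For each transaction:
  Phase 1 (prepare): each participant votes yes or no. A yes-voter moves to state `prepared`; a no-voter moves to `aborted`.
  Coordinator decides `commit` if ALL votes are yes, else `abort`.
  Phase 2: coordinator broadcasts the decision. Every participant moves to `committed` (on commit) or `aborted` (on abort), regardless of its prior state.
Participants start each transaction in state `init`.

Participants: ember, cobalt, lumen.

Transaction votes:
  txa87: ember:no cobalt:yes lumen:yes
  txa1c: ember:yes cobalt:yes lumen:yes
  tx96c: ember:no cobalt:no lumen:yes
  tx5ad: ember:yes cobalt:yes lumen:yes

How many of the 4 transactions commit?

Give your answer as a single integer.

txa87: no from ember -> abort (commits=0)
txa1c: all yes -> commit (commits=1)
tx96c: no from ember, cobalt -> abort (commits=1)
tx5ad: all yes -> commit (commits=2)

Answer: 2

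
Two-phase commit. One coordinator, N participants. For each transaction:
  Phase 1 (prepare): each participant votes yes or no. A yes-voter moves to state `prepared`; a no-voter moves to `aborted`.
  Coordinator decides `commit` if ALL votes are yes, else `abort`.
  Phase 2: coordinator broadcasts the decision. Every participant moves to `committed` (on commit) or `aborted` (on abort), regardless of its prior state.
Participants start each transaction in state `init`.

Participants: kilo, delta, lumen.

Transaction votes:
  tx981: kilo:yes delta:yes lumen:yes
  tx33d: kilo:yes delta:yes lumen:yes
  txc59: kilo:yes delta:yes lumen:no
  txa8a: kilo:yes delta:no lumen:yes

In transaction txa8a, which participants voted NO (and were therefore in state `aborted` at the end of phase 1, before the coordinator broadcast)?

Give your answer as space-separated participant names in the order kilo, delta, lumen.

Answer: delta

Derivation:
Txn txa8a phase 1: kilo yes -> prepared; delta no -> aborted; lumen yes -> prepared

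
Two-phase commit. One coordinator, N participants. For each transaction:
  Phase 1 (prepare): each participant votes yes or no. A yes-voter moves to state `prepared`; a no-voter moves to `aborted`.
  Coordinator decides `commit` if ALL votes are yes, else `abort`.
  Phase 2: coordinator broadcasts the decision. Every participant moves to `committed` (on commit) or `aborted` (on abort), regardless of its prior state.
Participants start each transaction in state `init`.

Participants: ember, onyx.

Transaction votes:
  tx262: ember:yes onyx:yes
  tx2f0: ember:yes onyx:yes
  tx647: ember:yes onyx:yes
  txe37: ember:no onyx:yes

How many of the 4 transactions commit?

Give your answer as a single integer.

tx262: all yes -> commit (commits=1)
tx2f0: all yes -> commit (commits=2)
tx647: all yes -> commit (commits=3)
txe37: no from ember -> abort (commits=3)

Answer: 3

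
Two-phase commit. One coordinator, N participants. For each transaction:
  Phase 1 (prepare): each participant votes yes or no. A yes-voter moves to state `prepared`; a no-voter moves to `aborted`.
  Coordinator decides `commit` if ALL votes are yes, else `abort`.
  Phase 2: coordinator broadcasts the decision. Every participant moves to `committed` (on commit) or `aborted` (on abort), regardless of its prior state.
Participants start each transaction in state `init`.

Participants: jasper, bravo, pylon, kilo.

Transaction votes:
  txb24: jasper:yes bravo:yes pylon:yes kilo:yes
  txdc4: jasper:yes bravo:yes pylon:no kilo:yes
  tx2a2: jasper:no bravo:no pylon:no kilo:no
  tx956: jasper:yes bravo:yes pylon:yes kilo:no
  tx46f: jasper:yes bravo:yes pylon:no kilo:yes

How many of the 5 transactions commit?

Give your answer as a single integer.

txb24: all yes -> commit (commits=1)
txdc4: no from pylon -> abort (commits=1)
tx2a2: no from jasper, bravo, pylon, kilo -> abort (commits=1)
tx956: no from kilo -> abort (commits=1)
tx46f: no from pylon -> abort (commits=1)

Answer: 1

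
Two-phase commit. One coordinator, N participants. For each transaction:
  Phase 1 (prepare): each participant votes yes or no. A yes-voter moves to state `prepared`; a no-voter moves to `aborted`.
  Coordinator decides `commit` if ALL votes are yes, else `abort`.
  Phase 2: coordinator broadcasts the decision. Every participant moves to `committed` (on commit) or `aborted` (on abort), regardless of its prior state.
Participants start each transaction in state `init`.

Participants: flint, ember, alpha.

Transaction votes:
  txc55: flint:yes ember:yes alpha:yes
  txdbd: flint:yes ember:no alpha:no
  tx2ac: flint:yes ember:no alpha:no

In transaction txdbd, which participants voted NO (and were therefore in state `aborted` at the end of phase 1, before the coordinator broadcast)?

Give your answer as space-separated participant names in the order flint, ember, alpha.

Txn txdbd phase 1: flint yes -> prepared; ember no -> aborted; alpha no -> aborted

Answer: ember alpha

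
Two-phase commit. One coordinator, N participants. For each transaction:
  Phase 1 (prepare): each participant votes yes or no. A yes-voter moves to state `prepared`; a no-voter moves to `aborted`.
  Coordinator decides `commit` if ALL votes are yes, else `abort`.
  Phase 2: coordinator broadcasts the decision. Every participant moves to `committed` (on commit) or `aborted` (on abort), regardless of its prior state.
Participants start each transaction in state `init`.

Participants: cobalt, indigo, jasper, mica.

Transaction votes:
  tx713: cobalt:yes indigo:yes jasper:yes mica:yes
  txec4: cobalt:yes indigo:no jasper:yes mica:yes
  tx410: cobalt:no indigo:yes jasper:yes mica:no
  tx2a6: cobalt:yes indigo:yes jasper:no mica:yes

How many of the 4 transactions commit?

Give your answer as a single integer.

tx713: all yes -> commit (commits=1)
txec4: no from indigo -> abort (commits=1)
tx410: no from cobalt, mica -> abort (commits=1)
tx2a6: no from jasper -> abort (commits=1)

Answer: 1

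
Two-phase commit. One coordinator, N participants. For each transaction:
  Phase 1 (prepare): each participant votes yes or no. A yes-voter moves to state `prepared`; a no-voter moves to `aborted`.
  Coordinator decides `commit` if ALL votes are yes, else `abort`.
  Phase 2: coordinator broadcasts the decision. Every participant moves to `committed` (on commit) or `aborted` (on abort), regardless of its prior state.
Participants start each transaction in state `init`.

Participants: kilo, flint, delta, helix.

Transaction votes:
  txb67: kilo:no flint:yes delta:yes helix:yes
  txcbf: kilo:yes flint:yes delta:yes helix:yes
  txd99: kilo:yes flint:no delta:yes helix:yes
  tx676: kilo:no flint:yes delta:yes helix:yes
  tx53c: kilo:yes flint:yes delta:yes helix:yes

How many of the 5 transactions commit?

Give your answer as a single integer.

Answer: 2

Derivation:
txb67: no from kilo -> abort (commits=0)
txcbf: all yes -> commit (commits=1)
txd99: no from flint -> abort (commits=1)
tx676: no from kilo -> abort (commits=1)
tx53c: all yes -> commit (commits=2)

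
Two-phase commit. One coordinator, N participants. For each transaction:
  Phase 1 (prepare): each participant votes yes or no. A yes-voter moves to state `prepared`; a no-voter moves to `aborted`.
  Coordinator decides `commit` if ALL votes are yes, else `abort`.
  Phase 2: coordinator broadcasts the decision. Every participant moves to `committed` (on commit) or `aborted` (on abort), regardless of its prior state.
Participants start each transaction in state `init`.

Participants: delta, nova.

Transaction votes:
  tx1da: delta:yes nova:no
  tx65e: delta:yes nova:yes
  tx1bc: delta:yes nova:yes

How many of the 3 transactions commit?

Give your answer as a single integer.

Answer: 2

Derivation:
tx1da: no from nova -> abort (commits=0)
tx65e: all yes -> commit (commits=1)
tx1bc: all yes -> commit (commits=2)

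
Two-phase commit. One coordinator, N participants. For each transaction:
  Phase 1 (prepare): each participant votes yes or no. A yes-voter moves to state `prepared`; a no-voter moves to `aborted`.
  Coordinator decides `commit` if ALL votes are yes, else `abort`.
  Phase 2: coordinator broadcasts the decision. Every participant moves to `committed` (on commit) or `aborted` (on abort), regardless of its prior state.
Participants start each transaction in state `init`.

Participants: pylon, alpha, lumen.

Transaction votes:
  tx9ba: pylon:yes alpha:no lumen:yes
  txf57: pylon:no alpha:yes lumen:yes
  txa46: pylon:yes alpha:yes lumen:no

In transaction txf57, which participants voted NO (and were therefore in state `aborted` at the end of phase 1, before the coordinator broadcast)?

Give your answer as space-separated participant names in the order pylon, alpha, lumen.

Txn txf57 phase 1: pylon no -> aborted; alpha yes -> prepared; lumen yes -> prepared

Answer: pylon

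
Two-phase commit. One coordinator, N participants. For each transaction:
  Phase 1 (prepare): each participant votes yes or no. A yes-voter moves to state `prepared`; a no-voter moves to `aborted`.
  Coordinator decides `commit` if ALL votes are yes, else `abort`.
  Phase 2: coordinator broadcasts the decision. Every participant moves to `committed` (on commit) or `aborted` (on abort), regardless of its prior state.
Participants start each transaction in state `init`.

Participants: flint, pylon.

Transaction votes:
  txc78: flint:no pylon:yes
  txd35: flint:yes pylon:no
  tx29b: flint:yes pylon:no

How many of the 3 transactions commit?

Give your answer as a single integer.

Answer: 0

Derivation:
txc78: no from flint -> abort (commits=0)
txd35: no from pylon -> abort (commits=0)
tx29b: no from pylon -> abort (commits=0)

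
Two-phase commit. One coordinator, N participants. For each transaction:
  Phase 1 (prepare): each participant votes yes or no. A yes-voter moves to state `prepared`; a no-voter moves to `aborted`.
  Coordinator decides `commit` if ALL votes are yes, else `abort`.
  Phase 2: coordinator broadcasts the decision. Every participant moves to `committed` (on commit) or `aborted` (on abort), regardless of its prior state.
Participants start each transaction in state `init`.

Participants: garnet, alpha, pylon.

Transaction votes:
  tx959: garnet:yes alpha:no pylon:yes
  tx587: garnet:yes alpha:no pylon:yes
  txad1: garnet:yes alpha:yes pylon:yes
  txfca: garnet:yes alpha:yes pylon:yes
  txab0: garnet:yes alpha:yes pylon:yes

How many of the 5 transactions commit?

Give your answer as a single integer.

Answer: 3

Derivation:
tx959: no from alpha -> abort (commits=0)
tx587: no from alpha -> abort (commits=0)
txad1: all yes -> commit (commits=1)
txfca: all yes -> commit (commits=2)
txab0: all yes -> commit (commits=3)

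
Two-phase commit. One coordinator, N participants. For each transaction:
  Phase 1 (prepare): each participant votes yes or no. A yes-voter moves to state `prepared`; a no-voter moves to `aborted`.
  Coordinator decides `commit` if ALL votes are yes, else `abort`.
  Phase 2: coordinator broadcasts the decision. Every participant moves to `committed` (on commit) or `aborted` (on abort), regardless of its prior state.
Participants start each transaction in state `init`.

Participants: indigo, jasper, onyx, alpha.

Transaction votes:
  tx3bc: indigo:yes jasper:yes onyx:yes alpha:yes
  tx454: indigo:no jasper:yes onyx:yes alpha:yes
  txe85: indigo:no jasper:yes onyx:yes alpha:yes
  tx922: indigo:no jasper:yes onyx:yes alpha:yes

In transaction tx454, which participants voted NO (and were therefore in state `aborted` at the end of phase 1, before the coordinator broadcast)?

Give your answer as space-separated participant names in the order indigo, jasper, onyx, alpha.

Answer: indigo

Derivation:
Txn tx454 phase 1: indigo no -> aborted; jasper yes -> prepared; onyx yes -> prepared; alpha yes -> prepared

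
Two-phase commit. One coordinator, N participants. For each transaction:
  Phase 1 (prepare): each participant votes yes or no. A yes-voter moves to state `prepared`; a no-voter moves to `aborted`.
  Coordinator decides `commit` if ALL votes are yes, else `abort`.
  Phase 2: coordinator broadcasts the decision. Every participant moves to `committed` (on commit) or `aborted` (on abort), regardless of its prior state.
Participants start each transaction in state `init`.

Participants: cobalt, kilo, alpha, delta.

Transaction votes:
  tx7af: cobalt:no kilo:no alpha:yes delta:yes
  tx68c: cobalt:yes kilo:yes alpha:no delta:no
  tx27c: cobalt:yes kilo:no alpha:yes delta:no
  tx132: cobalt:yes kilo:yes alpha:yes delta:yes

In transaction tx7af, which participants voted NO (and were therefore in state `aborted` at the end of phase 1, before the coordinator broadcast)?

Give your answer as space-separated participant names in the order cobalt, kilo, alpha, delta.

Txn tx7af phase 1: cobalt no -> aborted; kilo no -> aborted; alpha yes -> prepared; delta yes -> prepared

Answer: cobalt kilo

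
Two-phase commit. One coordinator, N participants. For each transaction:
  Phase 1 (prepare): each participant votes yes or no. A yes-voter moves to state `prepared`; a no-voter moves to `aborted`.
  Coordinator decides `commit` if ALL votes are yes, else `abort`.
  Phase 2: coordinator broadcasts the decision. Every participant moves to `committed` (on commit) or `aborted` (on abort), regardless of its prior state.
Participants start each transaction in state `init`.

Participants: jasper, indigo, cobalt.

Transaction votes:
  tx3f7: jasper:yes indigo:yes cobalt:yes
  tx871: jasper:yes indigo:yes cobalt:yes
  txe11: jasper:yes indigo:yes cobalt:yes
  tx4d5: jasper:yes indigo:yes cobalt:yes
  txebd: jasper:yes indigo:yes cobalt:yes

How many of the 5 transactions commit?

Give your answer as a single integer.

Answer: 5

Derivation:
tx3f7: all yes -> commit (commits=1)
tx871: all yes -> commit (commits=2)
txe11: all yes -> commit (commits=3)
tx4d5: all yes -> commit (commits=4)
txebd: all yes -> commit (commits=5)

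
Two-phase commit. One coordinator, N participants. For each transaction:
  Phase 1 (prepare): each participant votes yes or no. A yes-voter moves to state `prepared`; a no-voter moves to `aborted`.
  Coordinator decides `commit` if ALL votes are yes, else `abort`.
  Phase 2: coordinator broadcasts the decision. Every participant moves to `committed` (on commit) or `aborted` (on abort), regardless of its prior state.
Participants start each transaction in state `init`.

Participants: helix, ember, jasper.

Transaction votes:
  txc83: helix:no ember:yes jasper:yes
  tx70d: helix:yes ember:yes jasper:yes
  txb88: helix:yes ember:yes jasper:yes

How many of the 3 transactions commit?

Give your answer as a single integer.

txc83: no from helix -> abort (commits=0)
tx70d: all yes -> commit (commits=1)
txb88: all yes -> commit (commits=2)

Answer: 2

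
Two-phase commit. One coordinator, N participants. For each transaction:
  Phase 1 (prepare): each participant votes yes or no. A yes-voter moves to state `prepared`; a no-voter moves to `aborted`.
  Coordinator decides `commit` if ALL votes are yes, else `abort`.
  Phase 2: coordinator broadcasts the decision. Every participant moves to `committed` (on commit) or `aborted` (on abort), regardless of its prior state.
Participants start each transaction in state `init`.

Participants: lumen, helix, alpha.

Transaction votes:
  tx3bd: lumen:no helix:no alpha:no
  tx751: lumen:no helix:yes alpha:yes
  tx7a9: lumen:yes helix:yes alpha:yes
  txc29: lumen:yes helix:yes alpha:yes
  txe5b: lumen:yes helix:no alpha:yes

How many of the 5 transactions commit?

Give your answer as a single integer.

tx3bd: no from lumen, helix, alpha -> abort (commits=0)
tx751: no from lumen -> abort (commits=0)
tx7a9: all yes -> commit (commits=1)
txc29: all yes -> commit (commits=2)
txe5b: no from helix -> abort (commits=2)

Answer: 2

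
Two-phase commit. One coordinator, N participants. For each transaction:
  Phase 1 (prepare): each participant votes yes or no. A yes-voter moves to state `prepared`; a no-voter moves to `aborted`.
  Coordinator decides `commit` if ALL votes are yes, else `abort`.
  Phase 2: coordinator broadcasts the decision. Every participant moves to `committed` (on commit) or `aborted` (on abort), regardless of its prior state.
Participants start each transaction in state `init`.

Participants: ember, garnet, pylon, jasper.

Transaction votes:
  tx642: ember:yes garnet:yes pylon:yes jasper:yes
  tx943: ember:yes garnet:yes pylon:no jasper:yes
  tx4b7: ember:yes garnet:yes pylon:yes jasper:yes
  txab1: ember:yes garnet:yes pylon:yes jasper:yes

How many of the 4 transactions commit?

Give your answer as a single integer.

tx642: all yes -> commit (commits=1)
tx943: no from pylon -> abort (commits=1)
tx4b7: all yes -> commit (commits=2)
txab1: all yes -> commit (commits=3)

Answer: 3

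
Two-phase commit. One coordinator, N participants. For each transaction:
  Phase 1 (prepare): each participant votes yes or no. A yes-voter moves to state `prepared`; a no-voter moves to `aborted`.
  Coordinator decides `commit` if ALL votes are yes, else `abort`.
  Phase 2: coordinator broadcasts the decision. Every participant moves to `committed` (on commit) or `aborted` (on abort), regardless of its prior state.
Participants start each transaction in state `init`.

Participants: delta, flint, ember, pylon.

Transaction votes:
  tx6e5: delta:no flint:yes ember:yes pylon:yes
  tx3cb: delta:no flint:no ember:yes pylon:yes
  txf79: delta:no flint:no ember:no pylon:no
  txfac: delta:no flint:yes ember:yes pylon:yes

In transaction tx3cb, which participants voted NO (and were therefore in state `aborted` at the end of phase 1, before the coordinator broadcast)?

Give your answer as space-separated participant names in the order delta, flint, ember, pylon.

Txn tx3cb phase 1: delta no -> aborted; flint no -> aborted; ember yes -> prepared; pylon yes -> prepared

Answer: delta flint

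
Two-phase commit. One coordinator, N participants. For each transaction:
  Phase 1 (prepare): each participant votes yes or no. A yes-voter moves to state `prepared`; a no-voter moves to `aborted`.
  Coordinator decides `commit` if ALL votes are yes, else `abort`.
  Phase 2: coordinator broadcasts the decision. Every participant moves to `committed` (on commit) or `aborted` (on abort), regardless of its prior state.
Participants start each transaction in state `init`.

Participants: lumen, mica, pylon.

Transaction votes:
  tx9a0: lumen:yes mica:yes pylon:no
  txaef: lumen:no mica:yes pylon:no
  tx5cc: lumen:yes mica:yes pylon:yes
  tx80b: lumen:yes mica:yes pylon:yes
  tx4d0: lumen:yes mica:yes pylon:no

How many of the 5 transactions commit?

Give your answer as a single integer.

tx9a0: no from pylon -> abort (commits=0)
txaef: no from lumen, pylon -> abort (commits=0)
tx5cc: all yes -> commit (commits=1)
tx80b: all yes -> commit (commits=2)
tx4d0: no from pylon -> abort (commits=2)

Answer: 2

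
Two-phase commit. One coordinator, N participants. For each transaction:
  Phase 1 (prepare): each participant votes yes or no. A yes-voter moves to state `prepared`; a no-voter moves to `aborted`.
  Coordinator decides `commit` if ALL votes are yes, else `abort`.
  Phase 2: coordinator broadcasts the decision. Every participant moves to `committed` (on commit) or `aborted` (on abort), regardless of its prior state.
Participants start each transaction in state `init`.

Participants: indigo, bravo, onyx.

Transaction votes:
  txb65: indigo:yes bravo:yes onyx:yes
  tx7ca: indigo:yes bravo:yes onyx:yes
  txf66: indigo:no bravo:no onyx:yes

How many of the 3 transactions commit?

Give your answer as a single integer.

Answer: 2

Derivation:
txb65: all yes -> commit (commits=1)
tx7ca: all yes -> commit (commits=2)
txf66: no from indigo, bravo -> abort (commits=2)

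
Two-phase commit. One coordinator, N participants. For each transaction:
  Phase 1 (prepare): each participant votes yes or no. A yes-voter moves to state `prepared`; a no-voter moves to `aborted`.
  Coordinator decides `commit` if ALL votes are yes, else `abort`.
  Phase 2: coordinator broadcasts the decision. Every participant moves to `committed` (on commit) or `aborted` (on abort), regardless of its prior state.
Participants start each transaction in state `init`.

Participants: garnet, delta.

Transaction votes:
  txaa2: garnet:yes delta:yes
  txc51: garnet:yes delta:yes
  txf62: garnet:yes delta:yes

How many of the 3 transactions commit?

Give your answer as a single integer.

txaa2: all yes -> commit (commits=1)
txc51: all yes -> commit (commits=2)
txf62: all yes -> commit (commits=3)

Answer: 3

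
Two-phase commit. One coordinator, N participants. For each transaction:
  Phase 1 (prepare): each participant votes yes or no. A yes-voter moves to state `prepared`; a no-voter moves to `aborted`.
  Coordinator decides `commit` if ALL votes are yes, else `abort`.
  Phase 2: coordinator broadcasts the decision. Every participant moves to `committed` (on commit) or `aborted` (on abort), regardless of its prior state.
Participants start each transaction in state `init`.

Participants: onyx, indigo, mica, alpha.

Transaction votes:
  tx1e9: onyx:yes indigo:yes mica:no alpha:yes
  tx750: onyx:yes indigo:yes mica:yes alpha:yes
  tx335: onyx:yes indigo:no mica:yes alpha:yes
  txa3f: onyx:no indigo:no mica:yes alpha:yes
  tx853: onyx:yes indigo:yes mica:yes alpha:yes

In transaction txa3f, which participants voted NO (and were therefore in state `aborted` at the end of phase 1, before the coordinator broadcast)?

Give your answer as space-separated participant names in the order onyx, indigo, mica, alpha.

Answer: onyx indigo

Derivation:
Txn txa3f phase 1: onyx no -> aborted; indigo no -> aborted; mica yes -> prepared; alpha yes -> prepared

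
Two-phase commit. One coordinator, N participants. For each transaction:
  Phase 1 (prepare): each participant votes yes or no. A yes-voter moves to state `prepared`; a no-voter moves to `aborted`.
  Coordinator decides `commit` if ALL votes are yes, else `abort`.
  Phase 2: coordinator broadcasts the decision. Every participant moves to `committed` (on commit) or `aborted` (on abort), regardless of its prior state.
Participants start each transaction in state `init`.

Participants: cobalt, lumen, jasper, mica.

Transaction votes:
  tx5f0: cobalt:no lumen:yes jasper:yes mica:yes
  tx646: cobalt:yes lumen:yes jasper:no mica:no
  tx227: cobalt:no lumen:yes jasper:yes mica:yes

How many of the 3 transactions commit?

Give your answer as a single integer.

tx5f0: no from cobalt -> abort (commits=0)
tx646: no from jasper, mica -> abort (commits=0)
tx227: no from cobalt -> abort (commits=0)

Answer: 0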